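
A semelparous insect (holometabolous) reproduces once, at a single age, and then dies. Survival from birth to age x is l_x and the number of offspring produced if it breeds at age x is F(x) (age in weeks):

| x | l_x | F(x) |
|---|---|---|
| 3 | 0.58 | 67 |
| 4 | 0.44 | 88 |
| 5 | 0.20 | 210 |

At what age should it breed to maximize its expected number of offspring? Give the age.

Expected offspring if breeding at age x = l_x × F(x):
  age 3: 0.58 × 67 = 38.860
  age 4: 0.44 × 88 = 38.720
  age 5: 0.20 × 210 = 42.000
Maximum at age 5 (42.000).

5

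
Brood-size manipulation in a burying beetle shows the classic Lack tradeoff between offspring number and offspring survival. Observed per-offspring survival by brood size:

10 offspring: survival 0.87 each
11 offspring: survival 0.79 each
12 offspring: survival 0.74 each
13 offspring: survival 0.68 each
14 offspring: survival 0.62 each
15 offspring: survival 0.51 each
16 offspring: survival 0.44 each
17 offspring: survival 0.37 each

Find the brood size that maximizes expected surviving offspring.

12

Expected surviving offspring = c × s(c):
  c=10: 10 × 0.87 = 8.700
  c=11: 11 × 0.79 = 8.690
  c=12: 12 × 0.74 = 8.880
  c=13: 13 × 0.68 = 8.840
  c=14: 14 × 0.62 = 8.680
  c=15: 15 × 0.51 = 7.650
  c=16: 16 × 0.44 = 7.040
  c=17: 17 × 0.37 = 6.290
Maximum at c = 12 (8.880 surviving offspring).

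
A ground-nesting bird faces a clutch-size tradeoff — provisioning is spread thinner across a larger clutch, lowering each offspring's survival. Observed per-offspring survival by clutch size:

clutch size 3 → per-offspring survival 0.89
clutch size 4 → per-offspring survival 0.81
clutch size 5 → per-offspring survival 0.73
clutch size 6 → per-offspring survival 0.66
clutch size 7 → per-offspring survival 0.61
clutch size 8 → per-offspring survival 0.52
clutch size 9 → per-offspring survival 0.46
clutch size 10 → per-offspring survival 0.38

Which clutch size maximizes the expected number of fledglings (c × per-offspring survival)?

7

Expected fledglings = c × s(c):
  c=3: 3 × 0.89 = 2.670
  c=4: 4 × 0.81 = 3.240
  c=5: 5 × 0.73 = 3.650
  c=6: 6 × 0.66 = 3.960
  c=7: 7 × 0.61 = 4.270
  c=8: 8 × 0.52 = 4.160
  c=9: 9 × 0.46 = 4.140
  c=10: 10 × 0.38 = 3.800
Maximum at c = 7 (4.270 fledglings).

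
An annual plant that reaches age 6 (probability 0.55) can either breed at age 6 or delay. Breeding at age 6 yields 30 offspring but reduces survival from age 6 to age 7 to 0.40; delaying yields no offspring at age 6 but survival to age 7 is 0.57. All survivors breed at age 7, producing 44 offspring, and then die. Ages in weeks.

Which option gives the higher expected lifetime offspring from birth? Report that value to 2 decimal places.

breed at age 6: R₀ = 0.55 × (30 + 0.40 × 44) = 0.55 × 47.6000 = 26.1800
delay to age 7: R₀ = 0.55 × (0.57 × 44) = 0.55 × 25.0800 = 13.7940
Higher: breed at age 6 (26.1800).

26.18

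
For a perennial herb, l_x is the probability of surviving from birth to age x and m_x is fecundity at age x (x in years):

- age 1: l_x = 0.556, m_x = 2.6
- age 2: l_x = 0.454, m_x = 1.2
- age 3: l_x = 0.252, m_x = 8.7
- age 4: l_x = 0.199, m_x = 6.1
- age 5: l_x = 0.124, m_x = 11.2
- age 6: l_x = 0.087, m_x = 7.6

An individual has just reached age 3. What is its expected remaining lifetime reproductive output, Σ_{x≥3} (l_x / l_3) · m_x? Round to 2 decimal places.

l_3 = 0.252. Conditional survival from age 3 to x is l_x / l_3.
  x=3: (0.252/0.252) × 8.7 = 8.7000
  x=4: (0.199/0.252) × 6.1 = 4.8171
  x=5: (0.124/0.252) × 11.2 = 5.5111
  x=6: (0.087/0.252) × 7.6 = 2.6238
Sum = 8.7000 + 4.8171 + 5.5111 + 2.6238 = 21.6520

21.65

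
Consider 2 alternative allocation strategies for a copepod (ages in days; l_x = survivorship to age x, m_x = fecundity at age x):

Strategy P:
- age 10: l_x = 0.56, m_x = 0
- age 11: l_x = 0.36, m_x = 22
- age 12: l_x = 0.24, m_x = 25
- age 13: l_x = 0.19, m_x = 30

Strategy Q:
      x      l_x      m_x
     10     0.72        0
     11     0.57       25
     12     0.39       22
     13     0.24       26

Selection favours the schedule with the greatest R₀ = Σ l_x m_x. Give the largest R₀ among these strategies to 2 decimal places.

Strategy P: R₀ = 0.56×0 + 0.36×22 + 0.24×25 + 0.19×30 = 19.6200
Strategy Q: R₀ = 0.72×0 + 0.57×25 + 0.39×22 + 0.24×26 = 29.0700
Highest R₀: strategy Q with 29.0700.

29.07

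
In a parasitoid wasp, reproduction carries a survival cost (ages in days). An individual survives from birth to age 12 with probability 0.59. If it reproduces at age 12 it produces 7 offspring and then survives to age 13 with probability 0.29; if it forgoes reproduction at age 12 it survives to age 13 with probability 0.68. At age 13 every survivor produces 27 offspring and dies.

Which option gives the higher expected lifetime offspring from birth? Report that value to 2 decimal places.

10.83

breed at age 12: R₀ = 0.59 × (7 + 0.29 × 27) = 0.59 × 14.8300 = 8.7497
delay to age 13: R₀ = 0.59 × (0.68 × 27) = 0.59 × 18.3600 = 10.8324
Higher: delay to age 13 (10.8324).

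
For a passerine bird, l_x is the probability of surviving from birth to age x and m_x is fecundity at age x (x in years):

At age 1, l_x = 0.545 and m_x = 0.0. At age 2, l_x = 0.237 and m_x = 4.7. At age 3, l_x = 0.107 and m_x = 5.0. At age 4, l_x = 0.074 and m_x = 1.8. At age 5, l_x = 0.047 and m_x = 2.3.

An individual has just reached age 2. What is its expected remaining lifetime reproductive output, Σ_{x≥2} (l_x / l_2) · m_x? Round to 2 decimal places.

l_2 = 0.237. Conditional survival from age 2 to x is l_x / l_2.
  x=2: (0.237/0.237) × 4.7 = 4.7000
  x=3: (0.107/0.237) × 5.0 = 2.2574
  x=4: (0.074/0.237) × 1.8 = 0.5620
  x=5: (0.047/0.237) × 2.3 = 0.4561
Sum = 4.7000 + 2.2574 + 0.5620 + 0.4561 = 7.9755

7.98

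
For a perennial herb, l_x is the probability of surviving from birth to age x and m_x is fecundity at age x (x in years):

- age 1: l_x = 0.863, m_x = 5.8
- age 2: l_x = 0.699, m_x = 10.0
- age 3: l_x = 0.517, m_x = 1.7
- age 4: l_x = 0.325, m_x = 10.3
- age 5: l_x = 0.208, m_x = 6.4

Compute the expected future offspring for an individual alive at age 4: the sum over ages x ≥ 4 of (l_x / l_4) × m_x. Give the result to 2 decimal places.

14.40

l_4 = 0.325. Conditional survival from age 4 to x is l_x / l_4.
  x=4: (0.325/0.325) × 10.3 = 10.3000
  x=5: (0.208/0.325) × 6.4 = 4.0960
Sum = 10.3000 + 4.0960 = 14.3960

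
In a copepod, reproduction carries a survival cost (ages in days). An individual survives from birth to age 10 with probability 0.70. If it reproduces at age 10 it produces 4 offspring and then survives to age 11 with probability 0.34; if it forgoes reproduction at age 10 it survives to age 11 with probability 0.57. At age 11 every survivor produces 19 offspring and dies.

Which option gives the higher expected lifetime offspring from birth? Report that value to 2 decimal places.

7.58

breed at age 10: R₀ = 0.70 × (4 + 0.34 × 19) = 0.70 × 10.4600 = 7.3220
delay to age 11: R₀ = 0.70 × (0.57 × 19) = 0.70 × 10.8300 = 7.5810
Higher: delay to age 11 (7.5810).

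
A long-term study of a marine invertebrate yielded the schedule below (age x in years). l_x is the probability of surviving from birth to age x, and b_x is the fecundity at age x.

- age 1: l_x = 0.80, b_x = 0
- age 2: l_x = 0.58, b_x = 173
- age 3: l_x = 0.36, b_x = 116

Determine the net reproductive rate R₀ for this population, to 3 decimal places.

R₀ = Σ l_x b_x:
  age 1: 0.80 × 0 = 0.0000
  age 2: 0.58 × 173 = 100.3400
  age 3: 0.36 × 116 = 41.7600
R₀ = 0.0000 + 100.3400 + 41.7600 = 142.1000

142.100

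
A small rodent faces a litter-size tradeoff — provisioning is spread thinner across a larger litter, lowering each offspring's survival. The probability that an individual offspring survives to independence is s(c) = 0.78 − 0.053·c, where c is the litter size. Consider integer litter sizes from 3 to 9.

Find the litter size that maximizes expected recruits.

7

Expected recruits = c × s(c):
  c=3: 3 × 0.621 = 1.863
  c=4: 4 × 0.568 = 2.272
  c=5: 5 × 0.515 = 2.575
  c=6: 6 × 0.462 = 2.772
  c=7: 7 × 0.409 = 2.863
  c=8: 8 × 0.356 = 2.848
  c=9: 9 × 0.303 = 2.727
Maximum at c = 7 (2.863 recruits).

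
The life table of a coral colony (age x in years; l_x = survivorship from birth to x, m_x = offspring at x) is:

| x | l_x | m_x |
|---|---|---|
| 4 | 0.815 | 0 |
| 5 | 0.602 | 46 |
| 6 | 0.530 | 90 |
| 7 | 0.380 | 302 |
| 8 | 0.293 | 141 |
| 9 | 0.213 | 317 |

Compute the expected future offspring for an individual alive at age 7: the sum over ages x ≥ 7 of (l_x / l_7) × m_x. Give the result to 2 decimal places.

588.41

l_7 = 0.380. Conditional survival from age 7 to x is l_x / l_7.
  x=7: (0.380/0.380) × 302 = 302.0000
  x=8: (0.293/0.380) × 141 = 108.7184
  x=9: (0.213/0.380) × 317 = 177.6868
Sum = 302.0000 + 108.7184 + 177.6868 = 588.4053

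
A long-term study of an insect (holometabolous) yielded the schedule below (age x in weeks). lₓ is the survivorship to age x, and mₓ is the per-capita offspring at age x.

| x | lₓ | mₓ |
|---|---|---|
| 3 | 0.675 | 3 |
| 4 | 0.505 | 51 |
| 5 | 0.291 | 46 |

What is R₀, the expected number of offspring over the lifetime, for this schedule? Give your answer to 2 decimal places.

41.17

R₀ = Σ lₓ mₓ:
  age 3: 0.675 × 3 = 2.0250
  age 4: 0.505 × 51 = 25.7550
  age 5: 0.291 × 46 = 13.3860
R₀ = 2.0250 + 25.7550 + 13.3860 = 41.1660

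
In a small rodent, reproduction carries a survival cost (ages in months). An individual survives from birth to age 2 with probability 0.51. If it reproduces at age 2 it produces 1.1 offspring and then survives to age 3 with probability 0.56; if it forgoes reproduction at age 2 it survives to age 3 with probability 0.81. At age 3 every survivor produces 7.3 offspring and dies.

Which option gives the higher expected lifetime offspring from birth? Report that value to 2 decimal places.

3.02

breed at age 2: R₀ = 0.51 × (1.1 + 0.56 × 7.3) = 0.51 × 5.1880 = 2.6459
delay to age 3: R₀ = 0.51 × (0.81 × 7.3) = 0.51 × 5.9130 = 3.0156
Higher: delay to age 3 (3.0156).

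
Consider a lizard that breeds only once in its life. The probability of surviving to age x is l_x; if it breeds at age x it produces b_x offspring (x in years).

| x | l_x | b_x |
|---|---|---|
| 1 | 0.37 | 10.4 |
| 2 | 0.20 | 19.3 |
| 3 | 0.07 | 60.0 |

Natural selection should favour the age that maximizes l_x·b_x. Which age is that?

3

Expected offspring if breeding at age x = l_x × b_x:
  age 1: 0.37 × 10.4 = 3.848
  age 2: 0.20 × 19.3 = 3.860
  age 3: 0.07 × 60.0 = 4.200
Maximum at age 3 (4.200).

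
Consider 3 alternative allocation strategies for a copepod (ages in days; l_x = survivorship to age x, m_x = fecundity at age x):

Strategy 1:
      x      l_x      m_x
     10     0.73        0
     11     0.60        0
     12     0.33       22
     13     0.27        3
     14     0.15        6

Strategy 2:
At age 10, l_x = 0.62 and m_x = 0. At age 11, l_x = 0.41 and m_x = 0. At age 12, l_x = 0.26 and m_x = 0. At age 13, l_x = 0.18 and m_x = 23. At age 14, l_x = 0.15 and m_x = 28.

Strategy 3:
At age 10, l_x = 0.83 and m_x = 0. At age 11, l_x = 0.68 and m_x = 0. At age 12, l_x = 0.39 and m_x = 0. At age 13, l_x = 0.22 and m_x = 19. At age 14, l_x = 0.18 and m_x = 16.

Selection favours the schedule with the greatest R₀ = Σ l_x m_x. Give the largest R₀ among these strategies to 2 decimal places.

Strategy 1: R₀ = 0.73×0 + 0.60×0 + 0.33×22 + 0.27×3 + 0.15×6 = 8.9700
Strategy 2: R₀ = 0.62×0 + 0.41×0 + 0.26×0 + 0.18×23 + 0.15×28 = 8.3400
Strategy 3: R₀ = 0.83×0 + 0.68×0 + 0.39×0 + 0.22×19 + 0.18×16 = 7.0600
Highest R₀: strategy 1 with 8.9700.

8.97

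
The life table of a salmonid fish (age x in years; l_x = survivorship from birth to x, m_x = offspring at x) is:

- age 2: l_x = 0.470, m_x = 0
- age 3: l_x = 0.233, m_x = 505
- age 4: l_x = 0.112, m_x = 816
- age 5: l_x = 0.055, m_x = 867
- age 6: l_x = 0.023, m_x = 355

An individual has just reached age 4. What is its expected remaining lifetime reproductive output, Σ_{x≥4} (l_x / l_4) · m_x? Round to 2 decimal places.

1314.66

l_4 = 0.112. Conditional survival from age 4 to x is l_x / l_4.
  x=4: (0.112/0.112) × 816 = 816.0000
  x=5: (0.055/0.112) × 867 = 425.7589
  x=6: (0.023/0.112) × 355 = 72.9018
Sum = 816.0000 + 425.7589 + 72.9018 = 1314.6607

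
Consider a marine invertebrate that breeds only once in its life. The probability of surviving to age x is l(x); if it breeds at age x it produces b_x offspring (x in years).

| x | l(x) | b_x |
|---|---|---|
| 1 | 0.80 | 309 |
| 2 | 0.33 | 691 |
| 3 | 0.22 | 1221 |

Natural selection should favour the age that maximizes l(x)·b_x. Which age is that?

Expected offspring if breeding at age x = l(x) × b_x:
  age 1: 0.80 × 309 = 247.200
  age 2: 0.33 × 691 = 228.030
  age 3: 0.22 × 1221 = 268.620
Maximum at age 3 (268.620).

3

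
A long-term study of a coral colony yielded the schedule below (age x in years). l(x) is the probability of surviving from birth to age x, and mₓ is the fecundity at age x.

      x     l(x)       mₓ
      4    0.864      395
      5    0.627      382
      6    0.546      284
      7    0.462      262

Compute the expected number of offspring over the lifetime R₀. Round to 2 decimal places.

R₀ = Σ l(x) mₓ:
  age 4: 0.864 × 395 = 341.2800
  age 5: 0.627 × 382 = 239.5140
  age 6: 0.546 × 284 = 155.0640
  age 7: 0.462 × 262 = 121.0440
R₀ = 341.2800 + 239.5140 + 155.0640 + 121.0440 = 856.9020

856.90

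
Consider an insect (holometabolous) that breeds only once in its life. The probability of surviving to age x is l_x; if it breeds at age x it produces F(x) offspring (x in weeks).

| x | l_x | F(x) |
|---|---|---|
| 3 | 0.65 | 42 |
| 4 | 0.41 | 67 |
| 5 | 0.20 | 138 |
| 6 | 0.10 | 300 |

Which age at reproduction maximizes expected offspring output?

Expected offspring if breeding at age x = l_x × F(x):
  age 3: 0.65 × 42 = 27.300
  age 4: 0.41 × 67 = 27.470
  age 5: 0.20 × 138 = 27.600
  age 6: 0.10 × 300 = 30.000
Maximum at age 6 (30.000).

6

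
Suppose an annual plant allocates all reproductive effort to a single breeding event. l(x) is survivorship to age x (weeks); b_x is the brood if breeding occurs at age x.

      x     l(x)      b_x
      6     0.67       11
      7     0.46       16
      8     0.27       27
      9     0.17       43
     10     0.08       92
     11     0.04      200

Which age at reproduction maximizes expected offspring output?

Expected offspring if breeding at age x = l(x) × b_x:
  age 6: 0.67 × 11 = 7.370
  age 7: 0.46 × 16 = 7.360
  age 8: 0.27 × 27 = 7.290
  age 9: 0.17 × 43 = 7.310
  age 10: 0.08 × 92 = 7.360
  age 11: 0.04 × 200 = 8.000
Maximum at age 11 (8.000).

11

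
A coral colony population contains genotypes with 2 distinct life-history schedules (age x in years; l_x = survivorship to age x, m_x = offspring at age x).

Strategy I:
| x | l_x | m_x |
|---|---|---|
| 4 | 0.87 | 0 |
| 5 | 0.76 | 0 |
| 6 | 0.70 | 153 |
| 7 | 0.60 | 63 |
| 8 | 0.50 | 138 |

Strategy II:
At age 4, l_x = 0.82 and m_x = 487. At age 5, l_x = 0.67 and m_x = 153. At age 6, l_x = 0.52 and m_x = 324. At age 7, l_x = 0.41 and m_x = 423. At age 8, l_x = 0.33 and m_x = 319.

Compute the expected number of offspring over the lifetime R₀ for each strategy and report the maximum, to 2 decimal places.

949.03

Strategy I: R₀ = 0.87×0 + 0.76×0 + 0.70×153 + 0.60×63 + 0.50×138 = 213.9000
Strategy II: R₀ = 0.82×487 + 0.67×153 + 0.52×324 + 0.41×423 + 0.33×319 = 949.0300
Highest R₀: strategy II with 949.0300.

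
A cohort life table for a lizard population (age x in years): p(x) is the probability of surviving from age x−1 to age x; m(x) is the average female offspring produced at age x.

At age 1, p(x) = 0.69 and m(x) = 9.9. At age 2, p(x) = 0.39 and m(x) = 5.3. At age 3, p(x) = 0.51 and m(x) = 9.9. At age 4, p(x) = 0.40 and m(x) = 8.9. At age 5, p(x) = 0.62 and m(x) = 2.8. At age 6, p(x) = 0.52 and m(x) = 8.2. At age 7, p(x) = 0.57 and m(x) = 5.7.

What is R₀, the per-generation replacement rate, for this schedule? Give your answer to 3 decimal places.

Survivorship from birth: l_x = p_1·p_2·…·p_x.
  l_1 = 0.69000
  l_2 = 0.26910
  l_3 = 0.13724
  l_4 = 0.05490
  l_5 = 0.03404
  l_6 = 0.01770
  l_7 = 0.01009
R₀ = Σ l_x m(x):
  age 1: 0.69000 × 9.9 = 6.8310
  age 2: 0.26910 × 5.3 = 1.4262
  age 3: 0.13724 × 9.9 = 1.3587
  age 4: 0.05490 × 8.9 = 0.4886
  age 5: 0.03404 × 2.8 = 0.0953
  age 6: 0.01770 × 8.2 = 0.1451
  age 7: 0.01009 × 5.7 = 0.0575
R₀ = 6.8310 + 1.4262 + 1.3587 + 0.4886 + 0.0953 + 0.1451 + 0.0575 = 10.4025

10.402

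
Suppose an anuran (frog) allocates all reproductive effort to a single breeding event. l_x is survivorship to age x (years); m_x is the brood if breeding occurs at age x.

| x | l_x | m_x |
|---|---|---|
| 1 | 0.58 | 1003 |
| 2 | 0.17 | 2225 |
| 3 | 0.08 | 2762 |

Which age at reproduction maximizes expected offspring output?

1

Expected offspring if breeding at age x = l_x × m_x:
  age 1: 0.58 × 1003 = 581.740
  age 2: 0.17 × 2225 = 378.250
  age 3: 0.08 × 2762 = 220.960
Maximum at age 1 (581.740).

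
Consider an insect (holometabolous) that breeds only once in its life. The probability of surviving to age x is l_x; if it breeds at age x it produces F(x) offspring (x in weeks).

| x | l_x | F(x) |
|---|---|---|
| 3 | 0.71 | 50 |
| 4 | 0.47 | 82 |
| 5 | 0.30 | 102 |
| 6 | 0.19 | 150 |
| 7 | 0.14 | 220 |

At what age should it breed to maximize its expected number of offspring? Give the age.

Expected offspring if breeding at age x = l_x × F(x):
  age 3: 0.71 × 50 = 35.500
  age 4: 0.47 × 82 = 38.540
  age 5: 0.30 × 102 = 30.600
  age 6: 0.19 × 150 = 28.500
  age 7: 0.14 × 220 = 30.800
Maximum at age 4 (38.540).

4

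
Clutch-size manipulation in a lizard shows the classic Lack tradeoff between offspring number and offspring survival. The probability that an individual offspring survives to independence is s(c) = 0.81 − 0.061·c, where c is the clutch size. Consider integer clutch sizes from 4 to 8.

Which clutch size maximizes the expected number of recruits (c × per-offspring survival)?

Expected recruits = c × s(c):
  c=4: 4 × 0.566 = 2.264
  c=5: 5 × 0.505 = 2.525
  c=6: 6 × 0.444 = 2.664
  c=7: 7 × 0.383 = 2.681
  c=8: 8 × 0.322 = 2.576
Maximum at c = 7 (2.681 recruits).

7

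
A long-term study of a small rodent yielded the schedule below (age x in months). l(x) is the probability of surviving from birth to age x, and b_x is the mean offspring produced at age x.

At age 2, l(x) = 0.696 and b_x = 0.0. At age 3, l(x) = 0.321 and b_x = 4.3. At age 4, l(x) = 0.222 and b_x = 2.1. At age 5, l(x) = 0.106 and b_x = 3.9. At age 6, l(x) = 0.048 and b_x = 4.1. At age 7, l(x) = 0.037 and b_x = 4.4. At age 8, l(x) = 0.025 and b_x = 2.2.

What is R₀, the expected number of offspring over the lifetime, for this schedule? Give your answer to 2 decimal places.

2.67

R₀ = Σ l(x) b_x:
  age 2: 0.696 × 0.0 = 0.0000
  age 3: 0.321 × 4.3 = 1.3803
  age 4: 0.222 × 2.1 = 0.4662
  age 5: 0.106 × 3.9 = 0.4134
  age 6: 0.048 × 4.1 = 0.1968
  age 7: 0.037 × 4.4 = 0.1628
  age 8: 0.025 × 2.2 = 0.0550
R₀ = 0.0000 + 1.3803 + 0.4662 + 0.4134 + 0.1968 + 0.1628 + 0.0550 = 2.6745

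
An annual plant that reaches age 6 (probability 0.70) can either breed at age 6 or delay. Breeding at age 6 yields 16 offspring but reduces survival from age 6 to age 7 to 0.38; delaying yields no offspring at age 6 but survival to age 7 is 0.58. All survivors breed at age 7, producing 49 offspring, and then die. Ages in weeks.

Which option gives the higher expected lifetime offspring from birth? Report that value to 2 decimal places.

24.23

breed at age 6: R₀ = 0.70 × (16 + 0.38 × 49) = 0.70 × 34.6200 = 24.2340
delay to age 7: R₀ = 0.70 × (0.58 × 49) = 0.70 × 28.4200 = 19.8940
Higher: breed at age 6 (24.2340).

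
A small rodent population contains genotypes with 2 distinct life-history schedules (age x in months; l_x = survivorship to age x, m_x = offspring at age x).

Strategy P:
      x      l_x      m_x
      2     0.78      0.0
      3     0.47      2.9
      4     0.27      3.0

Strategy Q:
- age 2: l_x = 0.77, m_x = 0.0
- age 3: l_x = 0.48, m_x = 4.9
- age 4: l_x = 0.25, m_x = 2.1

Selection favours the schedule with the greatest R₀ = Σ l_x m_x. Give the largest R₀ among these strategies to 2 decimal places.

Strategy P: R₀ = 0.78×0.0 + 0.47×2.9 + 0.27×3.0 = 2.1730
Strategy Q: R₀ = 0.77×0.0 + 0.48×4.9 + 0.25×2.1 = 2.8770
Highest R₀: strategy Q with 2.8770.

2.88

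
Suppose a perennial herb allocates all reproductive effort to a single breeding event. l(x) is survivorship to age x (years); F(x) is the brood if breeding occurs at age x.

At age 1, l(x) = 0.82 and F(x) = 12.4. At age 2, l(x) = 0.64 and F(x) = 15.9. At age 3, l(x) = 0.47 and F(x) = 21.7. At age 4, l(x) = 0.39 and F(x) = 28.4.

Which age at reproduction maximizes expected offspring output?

Expected offspring if breeding at age x = l(x) × F(x):
  age 1: 0.82 × 12.4 = 10.168
  age 2: 0.64 × 15.9 = 10.176
  age 3: 0.47 × 21.7 = 10.199
  age 4: 0.39 × 28.4 = 11.076
Maximum at age 4 (11.076).

4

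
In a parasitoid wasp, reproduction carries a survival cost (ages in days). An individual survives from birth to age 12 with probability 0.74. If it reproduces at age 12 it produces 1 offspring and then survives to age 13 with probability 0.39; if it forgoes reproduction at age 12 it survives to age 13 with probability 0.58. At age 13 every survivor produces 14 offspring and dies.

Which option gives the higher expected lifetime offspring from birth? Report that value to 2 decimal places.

6.01

breed at age 12: R₀ = 0.74 × (1 + 0.39 × 14) = 0.74 × 6.4600 = 4.7804
delay to age 13: R₀ = 0.74 × (0.58 × 14) = 0.74 × 8.1200 = 6.0088
Higher: delay to age 13 (6.0088).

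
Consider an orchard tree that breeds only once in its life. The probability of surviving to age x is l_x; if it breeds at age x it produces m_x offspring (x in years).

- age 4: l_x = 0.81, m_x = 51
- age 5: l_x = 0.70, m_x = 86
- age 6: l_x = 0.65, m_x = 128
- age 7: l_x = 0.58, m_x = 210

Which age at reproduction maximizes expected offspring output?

Expected offspring if breeding at age x = l_x × m_x:
  age 4: 0.81 × 51 = 41.310
  age 5: 0.70 × 86 = 60.200
  age 6: 0.65 × 128 = 83.200
  age 7: 0.58 × 210 = 121.800
Maximum at age 7 (121.800).

7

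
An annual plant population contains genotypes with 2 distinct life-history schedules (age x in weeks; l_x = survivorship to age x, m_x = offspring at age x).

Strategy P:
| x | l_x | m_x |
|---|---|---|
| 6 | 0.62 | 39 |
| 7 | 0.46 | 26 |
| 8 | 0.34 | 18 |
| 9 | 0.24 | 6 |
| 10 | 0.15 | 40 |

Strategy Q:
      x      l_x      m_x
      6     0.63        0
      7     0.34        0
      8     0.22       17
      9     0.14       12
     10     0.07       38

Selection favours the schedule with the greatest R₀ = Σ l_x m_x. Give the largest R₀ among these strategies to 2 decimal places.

49.70

Strategy P: R₀ = 0.62×39 + 0.46×26 + 0.34×18 + 0.24×6 + 0.15×40 = 49.7000
Strategy Q: R₀ = 0.63×0 + 0.34×0 + 0.22×17 + 0.14×12 + 0.07×38 = 8.0800
Highest R₀: strategy P with 49.7000.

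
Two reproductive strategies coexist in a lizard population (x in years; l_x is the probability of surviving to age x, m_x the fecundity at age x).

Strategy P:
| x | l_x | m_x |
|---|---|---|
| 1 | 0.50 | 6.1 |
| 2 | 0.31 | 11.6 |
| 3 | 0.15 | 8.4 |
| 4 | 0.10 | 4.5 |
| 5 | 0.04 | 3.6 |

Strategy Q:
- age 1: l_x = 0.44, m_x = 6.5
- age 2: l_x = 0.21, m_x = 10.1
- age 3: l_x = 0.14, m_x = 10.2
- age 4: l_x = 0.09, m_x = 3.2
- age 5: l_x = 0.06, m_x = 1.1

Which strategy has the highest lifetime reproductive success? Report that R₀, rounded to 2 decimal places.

Strategy P: R₀ = 0.50×6.1 + 0.31×11.6 + 0.15×8.4 + 0.10×4.5 + 0.04×3.6 = 8.5000
Strategy Q: R₀ = 0.44×6.5 + 0.21×10.1 + 0.14×10.2 + 0.09×3.2 + 0.06×1.1 = 6.7630
Highest R₀: strategy P with 8.5000.

8.50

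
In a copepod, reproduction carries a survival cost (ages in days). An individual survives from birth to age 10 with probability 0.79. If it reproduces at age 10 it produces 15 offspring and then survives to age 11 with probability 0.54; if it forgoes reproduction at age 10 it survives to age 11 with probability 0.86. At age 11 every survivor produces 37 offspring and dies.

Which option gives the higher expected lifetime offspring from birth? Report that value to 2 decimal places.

27.63

breed at age 10: R₀ = 0.79 × (15 + 0.54 × 37) = 0.79 × 34.9800 = 27.6342
delay to age 11: R₀ = 0.79 × (0.86 × 37) = 0.79 × 31.8200 = 25.1378
Higher: breed at age 10 (27.6342).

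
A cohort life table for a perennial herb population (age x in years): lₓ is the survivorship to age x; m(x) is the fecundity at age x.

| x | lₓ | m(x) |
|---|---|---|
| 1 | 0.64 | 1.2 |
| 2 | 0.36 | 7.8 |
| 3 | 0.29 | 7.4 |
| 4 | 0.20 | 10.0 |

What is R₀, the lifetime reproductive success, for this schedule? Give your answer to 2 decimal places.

7.72

R₀ = Σ lₓ m(x):
  age 1: 0.64 × 1.2 = 0.7680
  age 2: 0.36 × 7.8 = 2.8080
  age 3: 0.29 × 7.4 = 2.1460
  age 4: 0.20 × 10.0 = 2.0000
R₀ = 0.7680 + 2.8080 + 2.1460 + 2.0000 = 7.7220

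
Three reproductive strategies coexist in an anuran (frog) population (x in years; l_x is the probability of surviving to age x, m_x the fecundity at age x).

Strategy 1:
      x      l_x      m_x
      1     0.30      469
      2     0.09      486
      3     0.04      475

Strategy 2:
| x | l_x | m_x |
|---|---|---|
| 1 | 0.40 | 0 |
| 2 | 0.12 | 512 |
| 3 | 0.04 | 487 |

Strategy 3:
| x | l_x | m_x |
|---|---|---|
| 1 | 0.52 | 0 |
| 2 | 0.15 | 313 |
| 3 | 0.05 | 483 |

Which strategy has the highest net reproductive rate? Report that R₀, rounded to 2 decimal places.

203.44

Strategy 1: R₀ = 0.30×469 + 0.09×486 + 0.04×475 = 203.4400
Strategy 2: R₀ = 0.40×0 + 0.12×512 + 0.04×487 = 80.9200
Strategy 3: R₀ = 0.52×0 + 0.15×313 + 0.05×483 = 71.1000
Highest R₀: strategy 1 with 203.4400.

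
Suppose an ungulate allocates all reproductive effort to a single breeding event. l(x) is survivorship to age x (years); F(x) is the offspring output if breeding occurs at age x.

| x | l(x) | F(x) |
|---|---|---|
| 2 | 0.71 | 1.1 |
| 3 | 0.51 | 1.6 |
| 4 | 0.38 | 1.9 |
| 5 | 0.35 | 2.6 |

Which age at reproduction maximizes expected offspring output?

Expected offspring if breeding at age x = l(x) × F(x):
  age 2: 0.71 × 1.1 = 0.781
  age 3: 0.51 × 1.6 = 0.816
  age 4: 0.38 × 1.9 = 0.722
  age 5: 0.35 × 2.6 = 0.910
Maximum at age 5 (0.910).

5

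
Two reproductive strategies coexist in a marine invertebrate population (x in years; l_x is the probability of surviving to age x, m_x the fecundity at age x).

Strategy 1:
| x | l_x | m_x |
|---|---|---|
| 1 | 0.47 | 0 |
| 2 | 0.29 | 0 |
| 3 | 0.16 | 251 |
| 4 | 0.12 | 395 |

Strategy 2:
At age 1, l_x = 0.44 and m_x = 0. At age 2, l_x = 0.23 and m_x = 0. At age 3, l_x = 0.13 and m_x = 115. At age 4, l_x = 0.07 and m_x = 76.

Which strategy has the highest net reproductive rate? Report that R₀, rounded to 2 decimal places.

Strategy 1: R₀ = 0.47×0 + 0.29×0 + 0.16×251 + 0.12×395 = 87.5600
Strategy 2: R₀ = 0.44×0 + 0.23×0 + 0.13×115 + 0.07×76 = 20.2700
Highest R₀: strategy 1 with 87.5600.

87.56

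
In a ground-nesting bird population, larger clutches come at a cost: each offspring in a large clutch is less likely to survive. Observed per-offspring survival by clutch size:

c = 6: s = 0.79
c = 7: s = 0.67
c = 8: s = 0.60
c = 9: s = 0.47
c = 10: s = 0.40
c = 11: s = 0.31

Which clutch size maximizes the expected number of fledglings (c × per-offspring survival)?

8

Expected fledglings = c × s(c):
  c=6: 6 × 0.79 = 4.740
  c=7: 7 × 0.67 = 4.690
  c=8: 8 × 0.60 = 4.800
  c=9: 9 × 0.47 = 4.230
  c=10: 10 × 0.40 = 4.000
  c=11: 11 × 0.31 = 3.410
Maximum at c = 8 (4.800 fledglings).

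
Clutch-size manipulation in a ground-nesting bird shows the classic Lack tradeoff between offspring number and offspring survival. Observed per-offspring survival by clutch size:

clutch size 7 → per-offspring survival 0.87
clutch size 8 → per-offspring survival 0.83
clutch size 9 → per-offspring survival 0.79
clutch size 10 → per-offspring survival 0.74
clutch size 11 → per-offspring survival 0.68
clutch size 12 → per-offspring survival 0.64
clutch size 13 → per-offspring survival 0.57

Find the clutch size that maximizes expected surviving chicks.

Expected surviving chicks = c × s(c):
  c=7: 7 × 0.87 = 6.090
  c=8: 8 × 0.83 = 6.640
  c=9: 9 × 0.79 = 7.110
  c=10: 10 × 0.74 = 7.400
  c=11: 11 × 0.68 = 7.480
  c=12: 12 × 0.64 = 7.680
  c=13: 13 × 0.57 = 7.410
Maximum at c = 12 (7.680 surviving chicks).

12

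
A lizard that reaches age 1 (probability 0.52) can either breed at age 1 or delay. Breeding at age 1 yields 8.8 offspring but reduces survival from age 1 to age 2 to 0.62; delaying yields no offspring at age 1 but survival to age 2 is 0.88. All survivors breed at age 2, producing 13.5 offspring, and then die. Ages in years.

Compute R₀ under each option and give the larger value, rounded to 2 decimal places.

breed at age 1: R₀ = 0.52 × (8.8 + 0.62 × 13.5) = 0.52 × 17.1700 = 8.9284
delay to age 2: R₀ = 0.52 × (0.88 × 13.5) = 0.52 × 11.8800 = 6.1776
Higher: breed at age 1 (8.9284).

8.93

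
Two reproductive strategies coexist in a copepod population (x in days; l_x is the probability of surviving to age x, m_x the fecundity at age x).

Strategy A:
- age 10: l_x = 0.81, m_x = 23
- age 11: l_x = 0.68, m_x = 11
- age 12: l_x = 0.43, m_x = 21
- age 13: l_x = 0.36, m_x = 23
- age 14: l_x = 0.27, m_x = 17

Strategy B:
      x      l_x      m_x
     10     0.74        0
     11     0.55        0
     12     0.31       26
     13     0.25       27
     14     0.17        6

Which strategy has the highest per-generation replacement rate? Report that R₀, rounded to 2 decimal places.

48.01

Strategy A: R₀ = 0.81×23 + 0.68×11 + 0.43×21 + 0.36×23 + 0.27×17 = 48.0100
Strategy B: R₀ = 0.74×0 + 0.55×0 + 0.31×26 + 0.25×27 + 0.17×6 = 15.8300
Highest R₀: strategy A with 48.0100.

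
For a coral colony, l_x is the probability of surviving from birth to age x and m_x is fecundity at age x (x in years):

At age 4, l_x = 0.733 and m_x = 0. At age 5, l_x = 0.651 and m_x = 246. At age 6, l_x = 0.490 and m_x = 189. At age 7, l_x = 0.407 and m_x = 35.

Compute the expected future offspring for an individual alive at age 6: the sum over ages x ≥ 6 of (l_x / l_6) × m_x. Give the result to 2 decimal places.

218.07

l_6 = 0.490. Conditional survival from age 6 to x is l_x / l_6.
  x=6: (0.490/0.490) × 189 = 189.0000
  x=7: (0.407/0.490) × 35 = 29.0714
Sum = 189.0000 + 29.0714 = 218.0714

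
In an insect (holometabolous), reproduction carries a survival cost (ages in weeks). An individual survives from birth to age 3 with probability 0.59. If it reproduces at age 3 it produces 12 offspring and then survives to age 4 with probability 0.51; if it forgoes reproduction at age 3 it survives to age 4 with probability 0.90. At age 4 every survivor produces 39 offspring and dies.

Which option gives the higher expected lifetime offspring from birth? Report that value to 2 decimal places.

20.71

breed at age 3: R₀ = 0.59 × (12 + 0.51 × 39) = 0.59 × 31.8900 = 18.8151
delay to age 4: R₀ = 0.59 × (0.90 × 39) = 0.59 × 35.1000 = 20.7090
Higher: delay to age 4 (20.7090).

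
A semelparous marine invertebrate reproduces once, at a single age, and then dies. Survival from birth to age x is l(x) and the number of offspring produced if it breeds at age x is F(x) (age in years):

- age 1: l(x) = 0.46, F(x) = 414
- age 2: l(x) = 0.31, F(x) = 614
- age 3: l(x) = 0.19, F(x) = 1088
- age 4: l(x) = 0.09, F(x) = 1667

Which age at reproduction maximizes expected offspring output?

Expected offspring if breeding at age x = l(x) × F(x):
  age 1: 0.46 × 414 = 190.440
  age 2: 0.31 × 614 = 190.340
  age 3: 0.19 × 1088 = 206.720
  age 4: 0.09 × 1667 = 150.030
Maximum at age 3 (206.720).

3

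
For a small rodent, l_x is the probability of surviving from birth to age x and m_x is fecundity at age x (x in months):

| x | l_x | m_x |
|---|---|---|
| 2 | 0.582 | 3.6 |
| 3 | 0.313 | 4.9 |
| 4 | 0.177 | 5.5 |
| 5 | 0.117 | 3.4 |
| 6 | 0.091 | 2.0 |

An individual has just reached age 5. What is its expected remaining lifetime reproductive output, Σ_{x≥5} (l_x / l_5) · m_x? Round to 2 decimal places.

l_5 = 0.117. Conditional survival from age 5 to x is l_x / l_5.
  x=5: (0.117/0.117) × 3.4 = 3.4000
  x=6: (0.091/0.117) × 2.0 = 1.5556
Sum = 3.4000 + 1.5556 = 4.9556

4.96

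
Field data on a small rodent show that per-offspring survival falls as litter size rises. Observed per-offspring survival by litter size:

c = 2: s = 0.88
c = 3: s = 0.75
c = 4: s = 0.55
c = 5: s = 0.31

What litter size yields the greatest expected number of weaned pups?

3

Expected weaned pups = c × s(c):
  c=2: 2 × 0.88 = 1.760
  c=3: 3 × 0.75 = 2.250
  c=4: 4 × 0.55 = 2.200
  c=5: 5 × 0.31 = 1.550
Maximum at c = 3 (2.250 weaned pups).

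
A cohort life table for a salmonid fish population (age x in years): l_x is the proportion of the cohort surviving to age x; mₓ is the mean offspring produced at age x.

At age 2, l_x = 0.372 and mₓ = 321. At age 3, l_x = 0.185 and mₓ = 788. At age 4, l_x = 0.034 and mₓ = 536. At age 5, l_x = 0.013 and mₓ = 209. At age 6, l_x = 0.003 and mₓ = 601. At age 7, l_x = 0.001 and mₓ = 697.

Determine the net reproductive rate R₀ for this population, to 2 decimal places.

288.63

R₀ = Σ l_x mₓ:
  age 2: 0.372 × 321 = 119.4120
  age 3: 0.185 × 788 = 145.7800
  age 4: 0.034 × 536 = 18.2240
  age 5: 0.013 × 209 = 2.7170
  age 6: 0.003 × 601 = 1.8030
  age 7: 0.001 × 697 = 0.6970
R₀ = 119.4120 + 145.7800 + 18.2240 + 2.7170 + 1.8030 + 0.6970 = 288.6330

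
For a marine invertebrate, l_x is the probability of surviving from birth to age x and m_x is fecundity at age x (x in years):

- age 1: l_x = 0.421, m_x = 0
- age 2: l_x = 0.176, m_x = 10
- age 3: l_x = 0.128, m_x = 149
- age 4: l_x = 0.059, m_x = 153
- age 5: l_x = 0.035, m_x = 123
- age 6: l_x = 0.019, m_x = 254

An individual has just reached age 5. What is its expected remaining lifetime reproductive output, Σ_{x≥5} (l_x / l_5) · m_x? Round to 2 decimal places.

260.89

l_5 = 0.035. Conditional survival from age 5 to x is l_x / l_5.
  x=5: (0.035/0.035) × 123 = 123.0000
  x=6: (0.019/0.035) × 254 = 137.8857
Sum = 123.0000 + 137.8857 = 260.8857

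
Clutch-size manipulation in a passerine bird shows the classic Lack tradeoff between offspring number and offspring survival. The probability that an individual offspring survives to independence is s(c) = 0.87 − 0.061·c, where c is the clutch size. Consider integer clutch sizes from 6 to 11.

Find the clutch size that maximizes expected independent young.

Expected independent young = c × s(c):
  c=6: 6 × 0.504 = 3.024
  c=7: 7 × 0.443 = 3.101
  c=8: 8 × 0.382 = 3.056
  c=9: 9 × 0.321 = 2.889
  c=10: 10 × 0.260 = 2.600
  c=11: 11 × 0.199 = 2.189
Maximum at c = 7 (3.101 independent young).

7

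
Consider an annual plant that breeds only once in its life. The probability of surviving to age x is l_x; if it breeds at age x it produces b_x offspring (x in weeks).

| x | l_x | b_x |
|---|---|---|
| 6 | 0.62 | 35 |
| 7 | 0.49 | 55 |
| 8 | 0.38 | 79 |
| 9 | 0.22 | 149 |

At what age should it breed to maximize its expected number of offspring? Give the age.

9

Expected offspring if breeding at age x = l_x × b_x:
  age 6: 0.62 × 35 = 21.700
  age 7: 0.49 × 55 = 26.950
  age 8: 0.38 × 79 = 30.020
  age 9: 0.22 × 149 = 32.780
Maximum at age 9 (32.780).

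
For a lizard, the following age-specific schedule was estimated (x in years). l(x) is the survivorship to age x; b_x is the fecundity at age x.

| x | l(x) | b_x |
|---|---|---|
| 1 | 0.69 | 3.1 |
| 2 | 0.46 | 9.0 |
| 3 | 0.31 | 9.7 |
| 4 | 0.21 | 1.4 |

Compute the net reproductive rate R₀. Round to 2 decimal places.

R₀ = Σ l(x) b_x:
  age 1: 0.69 × 3.1 = 2.1390
  age 2: 0.46 × 9.0 = 4.1400
  age 3: 0.31 × 9.7 = 3.0070
  age 4: 0.21 × 1.4 = 0.2940
R₀ = 2.1390 + 4.1400 + 3.0070 + 0.2940 = 9.5800

9.58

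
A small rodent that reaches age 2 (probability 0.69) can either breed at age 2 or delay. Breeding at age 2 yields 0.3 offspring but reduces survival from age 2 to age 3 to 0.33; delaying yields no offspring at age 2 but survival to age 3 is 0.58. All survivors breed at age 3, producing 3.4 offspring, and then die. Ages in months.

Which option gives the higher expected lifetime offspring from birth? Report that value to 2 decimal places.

1.36

breed at age 2: R₀ = 0.69 × (0.3 + 0.33 × 3.4) = 0.69 × 1.4220 = 0.9812
delay to age 3: R₀ = 0.69 × (0.58 × 3.4) = 0.69 × 1.9720 = 1.3607
Higher: delay to age 3 (1.3607).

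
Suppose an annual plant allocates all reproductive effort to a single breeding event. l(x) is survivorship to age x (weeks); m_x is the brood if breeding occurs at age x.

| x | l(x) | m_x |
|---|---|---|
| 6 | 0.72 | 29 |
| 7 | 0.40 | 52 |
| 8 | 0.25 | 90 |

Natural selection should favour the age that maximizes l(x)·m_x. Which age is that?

8

Expected offspring if breeding at age x = l(x) × m_x:
  age 6: 0.72 × 29 = 20.880
  age 7: 0.40 × 52 = 20.800
  age 8: 0.25 × 90 = 22.500
Maximum at age 8 (22.500).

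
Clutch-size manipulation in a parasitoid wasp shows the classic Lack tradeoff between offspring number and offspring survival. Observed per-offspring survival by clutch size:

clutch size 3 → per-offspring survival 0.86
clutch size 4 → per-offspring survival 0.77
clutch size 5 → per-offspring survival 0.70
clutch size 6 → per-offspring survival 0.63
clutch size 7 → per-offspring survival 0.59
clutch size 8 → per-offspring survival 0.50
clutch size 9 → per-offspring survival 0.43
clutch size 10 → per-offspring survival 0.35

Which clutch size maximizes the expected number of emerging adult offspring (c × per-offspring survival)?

7

Expected emerging adult offspring = c × s(c):
  c=3: 3 × 0.86 = 2.580
  c=4: 4 × 0.77 = 3.080
  c=5: 5 × 0.70 = 3.500
  c=6: 6 × 0.63 = 3.780
  c=7: 7 × 0.59 = 4.130
  c=8: 8 × 0.50 = 4.000
  c=9: 9 × 0.43 = 3.870
  c=10: 10 × 0.35 = 3.500
Maximum at c = 7 (4.130 emerging adult offspring).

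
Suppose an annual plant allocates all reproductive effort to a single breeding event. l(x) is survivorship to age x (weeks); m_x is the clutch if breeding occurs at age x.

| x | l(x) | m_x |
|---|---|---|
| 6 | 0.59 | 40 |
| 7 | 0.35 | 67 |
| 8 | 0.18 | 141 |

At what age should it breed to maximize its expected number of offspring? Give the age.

Expected offspring if breeding at age x = l(x) × m_x:
  age 6: 0.59 × 40 = 23.600
  age 7: 0.35 × 67 = 23.450
  age 8: 0.18 × 141 = 25.380
Maximum at age 8 (25.380).

8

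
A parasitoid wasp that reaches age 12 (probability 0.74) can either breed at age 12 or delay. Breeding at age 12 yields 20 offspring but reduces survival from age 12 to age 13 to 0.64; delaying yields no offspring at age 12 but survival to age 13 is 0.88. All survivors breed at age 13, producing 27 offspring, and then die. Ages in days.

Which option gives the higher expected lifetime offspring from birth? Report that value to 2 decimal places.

breed at age 12: R₀ = 0.74 × (20 + 0.64 × 27) = 0.74 × 37.2800 = 27.5872
delay to age 13: R₀ = 0.74 × (0.88 × 27) = 0.74 × 23.7600 = 17.5824
Higher: breed at age 12 (27.5872).

27.59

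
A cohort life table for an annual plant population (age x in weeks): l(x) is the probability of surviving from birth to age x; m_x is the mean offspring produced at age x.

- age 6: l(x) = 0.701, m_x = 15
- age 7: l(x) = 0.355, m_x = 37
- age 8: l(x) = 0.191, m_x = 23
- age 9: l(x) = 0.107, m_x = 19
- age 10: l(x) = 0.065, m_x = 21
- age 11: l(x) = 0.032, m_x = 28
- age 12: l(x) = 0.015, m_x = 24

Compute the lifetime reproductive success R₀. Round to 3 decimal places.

R₀ = Σ l(x) m_x:
  age 6: 0.701 × 15 = 10.5150
  age 7: 0.355 × 37 = 13.1350
  age 8: 0.191 × 23 = 4.3930
  age 9: 0.107 × 19 = 2.0330
  age 10: 0.065 × 21 = 1.3650
  age 11: 0.032 × 28 = 0.8960
  age 12: 0.015 × 24 = 0.3600
R₀ = 10.5150 + 13.1350 + 4.3930 + 2.0330 + 1.3650 + 0.8960 + 0.3600 = 32.6970

32.697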